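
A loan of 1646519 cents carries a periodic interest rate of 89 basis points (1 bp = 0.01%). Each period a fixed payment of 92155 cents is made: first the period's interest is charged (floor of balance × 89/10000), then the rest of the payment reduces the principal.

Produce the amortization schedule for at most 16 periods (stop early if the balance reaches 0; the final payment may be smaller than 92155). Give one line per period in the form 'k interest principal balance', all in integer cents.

1. interest=⌊1646519·89/10000⌋=14654; principal=92155-14654=77501; balance=1646519-77501=1569018
2. interest=⌊1569018·89/10000⌋=13964; principal=92155-13964=78191; balance=1569018-78191=1490827
3. interest=⌊1490827·89/10000⌋=13268; principal=92155-13268=78887; balance=1490827-78887=1411940
4. interest=⌊1411940·89/10000⌋=12566; principal=92155-12566=79589; balance=1411940-79589=1332351
5. interest=⌊1332351·89/10000⌋=11857; principal=92155-11857=80298; balance=1332351-80298=1252053
6. interest=⌊1252053·89/10000⌋=11143; principal=92155-11143=81012; balance=1252053-81012=1171041
7. interest=⌊1171041·89/10000⌋=10422; principal=92155-10422=81733; balance=1171041-81733=1089308
8. interest=⌊1089308·89/10000⌋=9694; principal=92155-9694=82461; balance=1089308-82461=1006847
9. interest=⌊1006847·89/10000⌋=8960; principal=92155-8960=83195; balance=1006847-83195=923652
10. interest=⌊923652·89/10000⌋=8220; principal=92155-8220=83935; balance=923652-83935=839717
11. interest=⌊839717·89/10000⌋=7473; principal=92155-7473=84682; balance=839717-84682=755035
12. interest=⌊755035·89/10000⌋=6719; principal=92155-6719=85436; balance=755035-85436=669599
13. interest=⌊669599·89/10000⌋=5959; principal=92155-5959=86196; balance=669599-86196=583403
14. interest=⌊583403·89/10000⌋=5192; principal=92155-5192=86963; balance=583403-86963=496440
15. interest=⌊496440·89/10000⌋=4418; principal=92155-4418=87737; balance=496440-87737=408703
16. interest=⌊408703·89/10000⌋=3637; principal=92155-3637=88518; balance=408703-88518=320185

1 14654 77501 1569018
2 13964 78191 1490827
3 13268 78887 1411940
4 12566 79589 1332351
5 11857 80298 1252053
6 11143 81012 1171041
7 10422 81733 1089308
8 9694 82461 1006847
9 8960 83195 923652
10 8220 83935 839717
11 7473 84682 755035
12 6719 85436 669599
13 5959 86196 583403
14 5192 86963 496440
15 4418 87737 408703
16 3637 88518 320185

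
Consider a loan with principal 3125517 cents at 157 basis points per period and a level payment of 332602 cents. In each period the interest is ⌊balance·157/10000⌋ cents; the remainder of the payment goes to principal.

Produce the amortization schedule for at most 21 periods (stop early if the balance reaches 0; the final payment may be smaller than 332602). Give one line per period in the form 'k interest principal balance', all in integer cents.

1. interest=⌊3125517·157/10000⌋=49070; principal=332602-49070=283532; balance=3125517-283532=2841985
2. interest=⌊2841985·157/10000⌋=44619; principal=332602-44619=287983; balance=2841985-287983=2554002
3. interest=⌊2554002·157/10000⌋=40097; principal=332602-40097=292505; balance=2554002-292505=2261497
4. interest=⌊2261497·157/10000⌋=35505; principal=332602-35505=297097; balance=2261497-297097=1964400
5. interest=⌊1964400·157/10000⌋=30841; principal=332602-30841=301761; balance=1964400-301761=1662639
6. interest=⌊1662639·157/10000⌋=26103; principal=332602-26103=306499; balance=1662639-306499=1356140
7. interest=⌊1356140·157/10000⌋=21291; principal=332602-21291=311311; balance=1356140-311311=1044829
8. interest=⌊1044829·157/10000⌋=16403; principal=332602-16403=316199; balance=1044829-316199=728630
9. interest=⌊728630·157/10000⌋=11439; principal=332602-11439=321163; balance=728630-321163=407467
10. interest=⌊407467·157/10000⌋=6397; principal=332602-6397=326205; balance=407467-326205=81262
11. interest=⌊81262·157/10000⌋=1275; principal=min(332602-1275,81262)=81262; balance=81262-81262=0

1 49070 283532 2841985
2 44619 287983 2554002
3 40097 292505 2261497
4 35505 297097 1964400
5 30841 301761 1662639
6 26103 306499 1356140
7 21291 311311 1044829
8 16403 316199 728630
9 11439 321163 407467
10 6397 326205 81262
11 1275 81262 0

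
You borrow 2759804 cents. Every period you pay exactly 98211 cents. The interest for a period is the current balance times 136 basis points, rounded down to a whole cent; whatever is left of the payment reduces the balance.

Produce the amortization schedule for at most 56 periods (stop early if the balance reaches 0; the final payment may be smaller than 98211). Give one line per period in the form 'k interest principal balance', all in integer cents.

1 37533 60678 2699126
2 36708 61503 2637623
3 35871 62340 2575283
4 35023 63188 2512095
5 34164 64047 2448048
6 33293 64918 2383130
7 32410 65801 2317329
8 31515 66696 2250633
9 30608 67603 2183030
10 29689 68522 2114508
11 28757 69454 2045054
12 27812 70399 1974655
13 26855 71356 1903299
14 25884 72327 1830972
15 24901 73310 1757662
16 23904 74307 1683355
17 22893 75318 1608037
18 21869 76342 1531695
19 20831 77380 1454315
20 19778 78433 1375882
21 18711 79500 1296382
22 17630 80581 1215801
23 16534 81677 1134124
24 15424 82787 1051337
25 14298 83913 967424
26 13156 85055 882369
27 12000 86211 796158
28 10827 87384 708774
29 9639 88572 620202
30 8434 89777 530425
31 7213 90998 439427
32 5976 92235 347192
33 4721 93490 253702
34 3450 94761 158941
35 2161 96050 62891
36 855 62891 0

1. interest=⌊2759804·136/10000⌋=37533; principal=98211-37533=60678; balance=2759804-60678=2699126
2. interest=⌊2699126·136/10000⌋=36708; principal=98211-36708=61503; balance=2699126-61503=2637623
3. interest=⌊2637623·136/10000⌋=35871; principal=98211-35871=62340; balance=2637623-62340=2575283
4. interest=⌊2575283·136/10000⌋=35023; principal=98211-35023=63188; balance=2575283-63188=2512095
5. interest=⌊2512095·136/10000⌋=34164; principal=98211-34164=64047; balance=2512095-64047=2448048
6. interest=⌊2448048·136/10000⌋=33293; principal=98211-33293=64918; balance=2448048-64918=2383130
7. interest=⌊2383130·136/10000⌋=32410; principal=98211-32410=65801; balance=2383130-65801=2317329
8. interest=⌊2317329·136/10000⌋=31515; principal=98211-31515=66696; balance=2317329-66696=2250633
9. interest=⌊2250633·136/10000⌋=30608; principal=98211-30608=67603; balance=2250633-67603=2183030
10. interest=⌊2183030·136/10000⌋=29689; principal=98211-29689=68522; balance=2183030-68522=2114508
11. interest=⌊2114508·136/10000⌋=28757; principal=98211-28757=69454; balance=2114508-69454=2045054
12. interest=⌊2045054·136/10000⌋=27812; principal=98211-27812=70399; balance=2045054-70399=1974655
13. interest=⌊1974655·136/10000⌋=26855; principal=98211-26855=71356; balance=1974655-71356=1903299
14. interest=⌊1903299·136/10000⌋=25884; principal=98211-25884=72327; balance=1903299-72327=1830972
15. interest=⌊1830972·136/10000⌋=24901; principal=98211-24901=73310; balance=1830972-73310=1757662
16. interest=⌊1757662·136/10000⌋=23904; principal=98211-23904=74307; balance=1757662-74307=1683355
17. interest=⌊1683355·136/10000⌋=22893; principal=98211-22893=75318; balance=1683355-75318=1608037
18. interest=⌊1608037·136/10000⌋=21869; principal=98211-21869=76342; balance=1608037-76342=1531695
19. interest=⌊1531695·136/10000⌋=20831; principal=98211-20831=77380; balance=1531695-77380=1454315
20. interest=⌊1454315·136/10000⌋=19778; principal=98211-19778=78433; balance=1454315-78433=1375882
21. interest=⌊1375882·136/10000⌋=18711; principal=98211-18711=79500; balance=1375882-79500=1296382
22. interest=⌊1296382·136/10000⌋=17630; principal=98211-17630=80581; balance=1296382-80581=1215801
23. interest=⌊1215801·136/10000⌋=16534; principal=98211-16534=81677; balance=1215801-81677=1134124
24. interest=⌊1134124·136/10000⌋=15424; principal=98211-15424=82787; balance=1134124-82787=1051337
25. interest=⌊1051337·136/10000⌋=14298; principal=98211-14298=83913; balance=1051337-83913=967424
26. interest=⌊967424·136/10000⌋=13156; principal=98211-13156=85055; balance=967424-85055=882369
27. interest=⌊882369·136/10000⌋=12000; principal=98211-12000=86211; balance=882369-86211=796158
28. interest=⌊796158·136/10000⌋=10827; principal=98211-10827=87384; balance=796158-87384=708774
29. interest=⌊708774·136/10000⌋=9639; principal=98211-9639=88572; balance=708774-88572=620202
30. interest=⌊620202·136/10000⌋=8434; principal=98211-8434=89777; balance=620202-89777=530425
31. interest=⌊530425·136/10000⌋=7213; principal=98211-7213=90998; balance=530425-90998=439427
32. interest=⌊439427·136/10000⌋=5976; principal=98211-5976=92235; balance=439427-92235=347192
33. interest=⌊347192·136/10000⌋=4721; principal=98211-4721=93490; balance=347192-93490=253702
34. interest=⌊253702·136/10000⌋=3450; principal=98211-3450=94761; balance=253702-94761=158941
35. interest=⌊158941·136/10000⌋=2161; principal=98211-2161=96050; balance=158941-96050=62891
36. interest=⌊62891·136/10000⌋=855; principal=min(98211-855,62891)=62891; balance=62891-62891=0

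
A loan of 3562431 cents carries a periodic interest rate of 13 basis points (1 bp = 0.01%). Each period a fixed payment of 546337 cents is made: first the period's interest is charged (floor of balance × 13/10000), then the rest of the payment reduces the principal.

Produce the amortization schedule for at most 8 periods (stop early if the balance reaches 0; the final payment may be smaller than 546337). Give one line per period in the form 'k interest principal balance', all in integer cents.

1. interest=⌊3562431·13/10000⌋=4631; principal=546337-4631=541706; balance=3562431-541706=3020725
2. interest=⌊3020725·13/10000⌋=3926; principal=546337-3926=542411; balance=3020725-542411=2478314
3. interest=⌊2478314·13/10000⌋=3221; principal=546337-3221=543116; balance=2478314-543116=1935198
4. interest=⌊1935198·13/10000⌋=2515; principal=546337-2515=543822; balance=1935198-543822=1391376
5. interest=⌊1391376·13/10000⌋=1808; principal=546337-1808=544529; balance=1391376-544529=846847
6. interest=⌊846847·13/10000⌋=1100; principal=546337-1100=545237; balance=846847-545237=301610
7. interest=⌊301610·13/10000⌋=392; principal=min(546337-392,301610)=301610; balance=301610-301610=0

1 4631 541706 3020725
2 3926 542411 2478314
3 3221 543116 1935198
4 2515 543822 1391376
5 1808 544529 846847
6 1100 545237 301610
7 392 301610 0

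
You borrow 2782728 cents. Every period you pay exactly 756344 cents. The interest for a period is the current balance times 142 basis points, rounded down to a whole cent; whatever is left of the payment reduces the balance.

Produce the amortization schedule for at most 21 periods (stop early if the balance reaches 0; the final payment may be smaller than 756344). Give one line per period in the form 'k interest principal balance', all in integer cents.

1 39514 716830 2065898
2 29335 727009 1338889
3 19012 737332 601557
4 8542 601557 0

1. interest=⌊2782728·142/10000⌋=39514; principal=756344-39514=716830; balance=2782728-716830=2065898
2. interest=⌊2065898·142/10000⌋=29335; principal=756344-29335=727009; balance=2065898-727009=1338889
3. interest=⌊1338889·142/10000⌋=19012; principal=756344-19012=737332; balance=1338889-737332=601557
4. interest=⌊601557·142/10000⌋=8542; principal=min(756344-8542,601557)=601557; balance=601557-601557=0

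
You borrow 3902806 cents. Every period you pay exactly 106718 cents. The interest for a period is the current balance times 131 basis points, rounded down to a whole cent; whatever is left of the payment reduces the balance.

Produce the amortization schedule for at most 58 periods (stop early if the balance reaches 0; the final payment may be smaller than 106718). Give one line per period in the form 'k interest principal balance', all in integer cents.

1 51126 55592 3847214
2 50398 56320 3790894
3 49660 57058 3733836
4 48913 57805 3676031
5 48156 58562 3617469
6 47388 59330 3558139
7 46611 60107 3498032
8 45824 60894 3437138
9 45026 61692 3375446
10 44218 62500 3312946
11 43399 63319 3249627
12 42570 64148 3185479
13 41729 64989 3120490
14 40878 65840 3054650
15 40015 66703 2987947
16 39142 67576 2920371
17 38256 68462 2851909
18 37360 69358 2782551
19 36451 70267 2712284
20 35530 71188 2641096
21 34598 72120 2568976
22 33653 73065 2495911
23 32696 74022 2421889
24 31726 74992 2346897
25 30744 75974 2270923
26 29749 76969 2193954
27 28740 77978 2115976
28 27719 78999 2036977
29 26684 80034 1956943
30 25635 81083 1875860
31 24573 82145 1793715
32 23497 83221 1710494
33 22407 84311 1626183
34 21302 85416 1540767
35 20184 86534 1454233
36 19050 87668 1366565
37 17902 88816 1277749
38 16738 89980 1187769
39 15559 91159 1096610
40 14365 92353 1004257
41 13155 93563 910694
42 11930 94788 815906
43 10688 96030 719876
44 9430 97288 622588
45 8155 98563 524025
46 6864 99854 424171
47 5556 101162 323009
48 4231 102487 220522
49 2888 103830 116692
50 1528 105190 11502
51 150 11502 0

1. interest=⌊3902806·131/10000⌋=51126; principal=106718-51126=55592; balance=3902806-55592=3847214
2. interest=⌊3847214·131/10000⌋=50398; principal=106718-50398=56320; balance=3847214-56320=3790894
3. interest=⌊3790894·131/10000⌋=49660; principal=106718-49660=57058; balance=3790894-57058=3733836
4. interest=⌊3733836·131/10000⌋=48913; principal=106718-48913=57805; balance=3733836-57805=3676031
5. interest=⌊3676031·131/10000⌋=48156; principal=106718-48156=58562; balance=3676031-58562=3617469
6. interest=⌊3617469·131/10000⌋=47388; principal=106718-47388=59330; balance=3617469-59330=3558139
7. interest=⌊3558139·131/10000⌋=46611; principal=106718-46611=60107; balance=3558139-60107=3498032
8. interest=⌊3498032·131/10000⌋=45824; principal=106718-45824=60894; balance=3498032-60894=3437138
9. interest=⌊3437138·131/10000⌋=45026; principal=106718-45026=61692; balance=3437138-61692=3375446
10. interest=⌊3375446·131/10000⌋=44218; principal=106718-44218=62500; balance=3375446-62500=3312946
11. interest=⌊3312946·131/10000⌋=43399; principal=106718-43399=63319; balance=3312946-63319=3249627
12. interest=⌊3249627·131/10000⌋=42570; principal=106718-42570=64148; balance=3249627-64148=3185479
13. interest=⌊3185479·131/10000⌋=41729; principal=106718-41729=64989; balance=3185479-64989=3120490
14. interest=⌊3120490·131/10000⌋=40878; principal=106718-40878=65840; balance=3120490-65840=3054650
15. interest=⌊3054650·131/10000⌋=40015; principal=106718-40015=66703; balance=3054650-66703=2987947
16. interest=⌊2987947·131/10000⌋=39142; principal=106718-39142=67576; balance=2987947-67576=2920371
17. interest=⌊2920371·131/10000⌋=38256; principal=106718-38256=68462; balance=2920371-68462=2851909
18. interest=⌊2851909·131/10000⌋=37360; principal=106718-37360=69358; balance=2851909-69358=2782551
19. interest=⌊2782551·131/10000⌋=36451; principal=106718-36451=70267; balance=2782551-70267=2712284
20. interest=⌊2712284·131/10000⌋=35530; principal=106718-35530=71188; balance=2712284-71188=2641096
21. interest=⌊2641096·131/10000⌋=34598; principal=106718-34598=72120; balance=2641096-72120=2568976
22. interest=⌊2568976·131/10000⌋=33653; principal=106718-33653=73065; balance=2568976-73065=2495911
23. interest=⌊2495911·131/10000⌋=32696; principal=106718-32696=74022; balance=2495911-74022=2421889
24. interest=⌊2421889·131/10000⌋=31726; principal=106718-31726=74992; balance=2421889-74992=2346897
25. interest=⌊2346897·131/10000⌋=30744; principal=106718-30744=75974; balance=2346897-75974=2270923
26. interest=⌊2270923·131/10000⌋=29749; principal=106718-29749=76969; balance=2270923-76969=2193954
27. interest=⌊2193954·131/10000⌋=28740; principal=106718-28740=77978; balance=2193954-77978=2115976
28. interest=⌊2115976·131/10000⌋=27719; principal=106718-27719=78999; balance=2115976-78999=2036977
29. interest=⌊2036977·131/10000⌋=26684; principal=106718-26684=80034; balance=2036977-80034=1956943
30. interest=⌊1956943·131/10000⌋=25635; principal=106718-25635=81083; balance=1956943-81083=1875860
31. interest=⌊1875860·131/10000⌋=24573; principal=106718-24573=82145; balance=1875860-82145=1793715
32. interest=⌊1793715·131/10000⌋=23497; principal=106718-23497=83221; balance=1793715-83221=1710494
33. interest=⌊1710494·131/10000⌋=22407; principal=106718-22407=84311; balance=1710494-84311=1626183
34. interest=⌊1626183·131/10000⌋=21302; principal=106718-21302=85416; balance=1626183-85416=1540767
35. interest=⌊1540767·131/10000⌋=20184; principal=106718-20184=86534; balance=1540767-86534=1454233
36. interest=⌊1454233·131/10000⌋=19050; principal=106718-19050=87668; balance=1454233-87668=1366565
37. interest=⌊1366565·131/10000⌋=17902; principal=106718-17902=88816; balance=1366565-88816=1277749
38. interest=⌊1277749·131/10000⌋=16738; principal=106718-16738=89980; balance=1277749-89980=1187769
39. interest=⌊1187769·131/10000⌋=15559; principal=106718-15559=91159; balance=1187769-91159=1096610
40. interest=⌊1096610·131/10000⌋=14365; principal=106718-14365=92353; balance=1096610-92353=1004257
41. interest=⌊1004257·131/10000⌋=13155; principal=106718-13155=93563; balance=1004257-93563=910694
42. interest=⌊910694·131/10000⌋=11930; principal=106718-11930=94788; balance=910694-94788=815906
43. interest=⌊815906·131/10000⌋=10688; principal=106718-10688=96030; balance=815906-96030=719876
44. interest=⌊719876·131/10000⌋=9430; principal=106718-9430=97288; balance=719876-97288=622588
45. interest=⌊622588·131/10000⌋=8155; principal=106718-8155=98563; balance=622588-98563=524025
46. interest=⌊524025·131/10000⌋=6864; principal=106718-6864=99854; balance=524025-99854=424171
47. interest=⌊424171·131/10000⌋=5556; principal=106718-5556=101162; balance=424171-101162=323009
48. interest=⌊323009·131/10000⌋=4231; principal=106718-4231=102487; balance=323009-102487=220522
49. interest=⌊220522·131/10000⌋=2888; principal=106718-2888=103830; balance=220522-103830=116692
50. interest=⌊116692·131/10000⌋=1528; principal=106718-1528=105190; balance=116692-105190=11502
51. interest=⌊11502·131/10000⌋=150; principal=min(106718-150,11502)=11502; balance=11502-11502=0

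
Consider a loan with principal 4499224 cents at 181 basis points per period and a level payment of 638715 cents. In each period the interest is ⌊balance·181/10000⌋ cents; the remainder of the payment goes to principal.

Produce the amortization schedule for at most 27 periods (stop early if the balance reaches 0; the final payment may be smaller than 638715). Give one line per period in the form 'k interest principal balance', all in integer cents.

1. interest=⌊4499224·181/10000⌋=81435; principal=638715-81435=557280; balance=4499224-557280=3941944
2. interest=⌊3941944·181/10000⌋=71349; principal=638715-71349=567366; balance=3941944-567366=3374578
3. interest=⌊3374578·181/10000⌋=61079; principal=638715-61079=577636; balance=3374578-577636=2796942
4. interest=⌊2796942·181/10000⌋=50624; principal=638715-50624=588091; balance=2796942-588091=2208851
5. interest=⌊2208851·181/10000⌋=39980; principal=638715-39980=598735; balance=2208851-598735=1610116
6. interest=⌊1610116·181/10000⌋=29143; principal=638715-29143=609572; balance=1610116-609572=1000544
7. interest=⌊1000544·181/10000⌋=18109; principal=638715-18109=620606; balance=1000544-620606=379938
8. interest=⌊379938·181/10000⌋=6876; principal=min(638715-6876,379938)=379938; balance=379938-379938=0

1 81435 557280 3941944
2 71349 567366 3374578
3 61079 577636 2796942
4 50624 588091 2208851
5 39980 598735 1610116
6 29143 609572 1000544
7 18109 620606 379938
8 6876 379938 0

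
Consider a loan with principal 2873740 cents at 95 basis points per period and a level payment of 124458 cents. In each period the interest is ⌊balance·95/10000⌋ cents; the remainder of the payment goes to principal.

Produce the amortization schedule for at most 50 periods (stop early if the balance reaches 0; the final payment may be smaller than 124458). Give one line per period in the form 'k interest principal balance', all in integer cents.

1. interest=⌊2873740·95/10000⌋=27300; principal=124458-27300=97158; balance=2873740-97158=2776582
2. interest=⌊2776582·95/10000⌋=26377; principal=124458-26377=98081; balance=2776582-98081=2678501
3. interest=⌊2678501·95/10000⌋=25445; principal=124458-25445=99013; balance=2678501-99013=2579488
4. interest=⌊2579488·95/10000⌋=24505; principal=124458-24505=99953; balance=2579488-99953=2479535
5. interest=⌊2479535·95/10000⌋=23555; principal=124458-23555=100903; balance=2479535-100903=2378632
6. interest=⌊2378632·95/10000⌋=22597; principal=124458-22597=101861; balance=2378632-101861=2276771
7. interest=⌊2276771·95/10000⌋=21629; principal=124458-21629=102829; balance=2276771-102829=2173942
8. interest=⌊2173942·95/10000⌋=20652; principal=124458-20652=103806; balance=2173942-103806=2070136
9. interest=⌊2070136·95/10000⌋=19666; principal=124458-19666=104792; balance=2070136-104792=1965344
10. interest=⌊1965344·95/10000⌋=18670; principal=124458-18670=105788; balance=1965344-105788=1859556
11. interest=⌊1859556·95/10000⌋=17665; principal=124458-17665=106793; balance=1859556-106793=1752763
12. interest=⌊1752763·95/10000⌋=16651; principal=124458-16651=107807; balance=1752763-107807=1644956
13. interest=⌊1644956·95/10000⌋=15627; principal=124458-15627=108831; balance=1644956-108831=1536125
14. interest=⌊1536125·95/10000⌋=14593; principal=124458-14593=109865; balance=1536125-109865=1426260
15. interest=⌊1426260·95/10000⌋=13549; principal=124458-13549=110909; balance=1426260-110909=1315351
16. interest=⌊1315351·95/10000⌋=12495; principal=124458-12495=111963; balance=1315351-111963=1203388
17. interest=⌊1203388·95/10000⌋=11432; principal=124458-11432=113026; balance=1203388-113026=1090362
18. interest=⌊1090362·95/10000⌋=10358; principal=124458-10358=114100; balance=1090362-114100=976262
19. interest=⌊976262·95/10000⌋=9274; principal=124458-9274=115184; balance=976262-115184=861078
20. interest=⌊861078·95/10000⌋=8180; principal=124458-8180=116278; balance=861078-116278=744800
21. interest=⌊744800·95/10000⌋=7075; principal=124458-7075=117383; balance=744800-117383=627417
22. interest=⌊627417·95/10000⌋=5960; principal=124458-5960=118498; balance=627417-118498=508919
23. interest=⌊508919·95/10000⌋=4834; principal=124458-4834=119624; balance=508919-119624=389295
24. interest=⌊389295·95/10000⌋=3698; principal=124458-3698=120760; balance=389295-120760=268535
25. interest=⌊268535·95/10000⌋=2551; principal=124458-2551=121907; balance=268535-121907=146628
26. interest=⌊146628·95/10000⌋=1392; principal=124458-1392=123066; balance=146628-123066=23562
27. interest=⌊23562·95/10000⌋=223; principal=min(124458-223,23562)=23562; balance=23562-23562=0

1 27300 97158 2776582
2 26377 98081 2678501
3 25445 99013 2579488
4 24505 99953 2479535
5 23555 100903 2378632
6 22597 101861 2276771
7 21629 102829 2173942
8 20652 103806 2070136
9 19666 104792 1965344
10 18670 105788 1859556
11 17665 106793 1752763
12 16651 107807 1644956
13 15627 108831 1536125
14 14593 109865 1426260
15 13549 110909 1315351
16 12495 111963 1203388
17 11432 113026 1090362
18 10358 114100 976262
19 9274 115184 861078
20 8180 116278 744800
21 7075 117383 627417
22 5960 118498 508919
23 4834 119624 389295
24 3698 120760 268535
25 2551 121907 146628
26 1392 123066 23562
27 223 23562 0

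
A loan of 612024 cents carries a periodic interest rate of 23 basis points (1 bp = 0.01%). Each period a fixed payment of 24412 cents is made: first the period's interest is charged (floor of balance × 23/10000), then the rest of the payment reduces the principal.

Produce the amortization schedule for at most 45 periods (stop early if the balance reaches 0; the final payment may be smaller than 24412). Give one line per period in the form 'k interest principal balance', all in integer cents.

1. interest=⌊612024·23/10000⌋=1407; principal=24412-1407=23005; balance=612024-23005=589019
2. interest=⌊589019·23/10000⌋=1354; principal=24412-1354=23058; balance=589019-23058=565961
3. interest=⌊565961·23/10000⌋=1301; principal=24412-1301=23111; balance=565961-23111=542850
4. interest=⌊542850·23/10000⌋=1248; principal=24412-1248=23164; balance=542850-23164=519686
5. interest=⌊519686·23/10000⌋=1195; principal=24412-1195=23217; balance=519686-23217=496469
6. interest=⌊496469·23/10000⌋=1141; principal=24412-1141=23271; balance=496469-23271=473198
7. interest=⌊473198·23/10000⌋=1088; principal=24412-1088=23324; balance=473198-23324=449874
8. interest=⌊449874·23/10000⌋=1034; principal=24412-1034=23378; balance=449874-23378=426496
9. interest=⌊426496·23/10000⌋=980; principal=24412-980=23432; balance=426496-23432=403064
10. interest=⌊403064·23/10000⌋=927; principal=24412-927=23485; balance=403064-23485=379579
11. interest=⌊379579·23/10000⌋=873; principal=24412-873=23539; balance=379579-23539=356040
12. interest=⌊356040·23/10000⌋=818; principal=24412-818=23594; balance=356040-23594=332446
13. interest=⌊332446·23/10000⌋=764; principal=24412-764=23648; balance=332446-23648=308798
14. interest=⌊308798·23/10000⌋=710; principal=24412-710=23702; balance=308798-23702=285096
15. interest=⌊285096·23/10000⌋=655; principal=24412-655=23757; balance=285096-23757=261339
16. interest=⌊261339·23/10000⌋=601; principal=24412-601=23811; balance=261339-23811=237528
17. interest=⌊237528·23/10000⌋=546; principal=24412-546=23866; balance=237528-23866=213662
18. interest=⌊213662·23/10000⌋=491; principal=24412-491=23921; balance=213662-23921=189741
19. interest=⌊189741·23/10000⌋=436; principal=24412-436=23976; balance=189741-23976=165765
20. interest=⌊165765·23/10000⌋=381; principal=24412-381=24031; balance=165765-24031=141734
21. interest=⌊141734·23/10000⌋=325; principal=24412-325=24087; balance=141734-24087=117647
22. interest=⌊117647·23/10000⌋=270; principal=24412-270=24142; balance=117647-24142=93505
23. interest=⌊93505·23/10000⌋=215; principal=24412-215=24197; balance=93505-24197=69308
24. interest=⌊69308·23/10000⌋=159; principal=24412-159=24253; balance=69308-24253=45055
25. interest=⌊45055·23/10000⌋=103; principal=24412-103=24309; balance=45055-24309=20746
26. interest=⌊20746·23/10000⌋=47; principal=min(24412-47,20746)=20746; balance=20746-20746=0

1 1407 23005 589019
2 1354 23058 565961
3 1301 23111 542850
4 1248 23164 519686
5 1195 23217 496469
6 1141 23271 473198
7 1088 23324 449874
8 1034 23378 426496
9 980 23432 403064
10 927 23485 379579
11 873 23539 356040
12 818 23594 332446
13 764 23648 308798
14 710 23702 285096
15 655 23757 261339
16 601 23811 237528
17 546 23866 213662
18 491 23921 189741
19 436 23976 165765
20 381 24031 141734
21 325 24087 117647
22 270 24142 93505
23 215 24197 69308
24 159 24253 45055
25 103 24309 20746
26 47 20746 0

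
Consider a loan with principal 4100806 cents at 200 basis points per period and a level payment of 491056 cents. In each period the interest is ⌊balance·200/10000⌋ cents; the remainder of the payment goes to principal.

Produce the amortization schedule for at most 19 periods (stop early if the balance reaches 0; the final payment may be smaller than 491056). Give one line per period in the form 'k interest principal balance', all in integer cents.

1 82016 409040 3691766
2 73835 417221 3274545
3 65490 425566 2848979
4 56979 434077 2414902
5 48298 442758 1972144
6 39442 451614 1520530
7 30410 460646 1059884
8 21197 469859 590025
9 11800 479256 110769
10 2215 110769 0

1. interest=⌊4100806·200/10000⌋=82016; principal=491056-82016=409040; balance=4100806-409040=3691766
2. interest=⌊3691766·200/10000⌋=73835; principal=491056-73835=417221; balance=3691766-417221=3274545
3. interest=⌊3274545·200/10000⌋=65490; principal=491056-65490=425566; balance=3274545-425566=2848979
4. interest=⌊2848979·200/10000⌋=56979; principal=491056-56979=434077; balance=2848979-434077=2414902
5. interest=⌊2414902·200/10000⌋=48298; principal=491056-48298=442758; balance=2414902-442758=1972144
6. interest=⌊1972144·200/10000⌋=39442; principal=491056-39442=451614; balance=1972144-451614=1520530
7. interest=⌊1520530·200/10000⌋=30410; principal=491056-30410=460646; balance=1520530-460646=1059884
8. interest=⌊1059884·200/10000⌋=21197; principal=491056-21197=469859; balance=1059884-469859=590025
9. interest=⌊590025·200/10000⌋=11800; principal=491056-11800=479256; balance=590025-479256=110769
10. interest=⌊110769·200/10000⌋=2215; principal=min(491056-2215,110769)=110769; balance=110769-110769=0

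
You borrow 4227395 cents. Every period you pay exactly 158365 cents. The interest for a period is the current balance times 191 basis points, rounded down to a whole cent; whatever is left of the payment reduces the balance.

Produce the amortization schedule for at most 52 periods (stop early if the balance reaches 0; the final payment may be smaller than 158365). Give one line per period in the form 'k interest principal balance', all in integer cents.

1 80743 77622 4149773
2 79260 79105 4070668
3 77749 80616 3990052
4 76209 82156 3907896
5 74640 83725 3824171
6 73041 85324 3738847
7 71411 86954 3651893
8 69751 88614 3563279
9 68058 90307 3472972
10 66333 92032 3380940
11 64575 93790 3287150
12 62784 95581 3191569
13 60958 97407 3094162
14 59098 99267 2994895
15 57202 101163 2893732
16 55270 103095 2790637
17 53301 105064 2685573
18 51294 107071 2578502
19 49249 109116 2469386
20 47165 111200 2358186
21 45041 113324 2244862
22 42876 115489 2129373
23 40671 117694 2011679
24 38423 119942 1891737
25 36132 122233 1769504
26 33797 124568 1644936
27 31418 126947 1517989
28 28993 129372 1388617
29 26522 131843 1256774
30 24004 134361 1122413
31 21438 136927 985486
32 18822 139543 845943
33 16157 142208 703735
34 13441 144924 558811
35 10673 147692 411119
36 7852 150513 260606
37 4977 153388 107218
38 2047 107218 0

1. interest=⌊4227395·191/10000⌋=80743; principal=158365-80743=77622; balance=4227395-77622=4149773
2. interest=⌊4149773·191/10000⌋=79260; principal=158365-79260=79105; balance=4149773-79105=4070668
3. interest=⌊4070668·191/10000⌋=77749; principal=158365-77749=80616; balance=4070668-80616=3990052
4. interest=⌊3990052·191/10000⌋=76209; principal=158365-76209=82156; balance=3990052-82156=3907896
5. interest=⌊3907896·191/10000⌋=74640; principal=158365-74640=83725; balance=3907896-83725=3824171
6. interest=⌊3824171·191/10000⌋=73041; principal=158365-73041=85324; balance=3824171-85324=3738847
7. interest=⌊3738847·191/10000⌋=71411; principal=158365-71411=86954; balance=3738847-86954=3651893
8. interest=⌊3651893·191/10000⌋=69751; principal=158365-69751=88614; balance=3651893-88614=3563279
9. interest=⌊3563279·191/10000⌋=68058; principal=158365-68058=90307; balance=3563279-90307=3472972
10. interest=⌊3472972·191/10000⌋=66333; principal=158365-66333=92032; balance=3472972-92032=3380940
11. interest=⌊3380940·191/10000⌋=64575; principal=158365-64575=93790; balance=3380940-93790=3287150
12. interest=⌊3287150·191/10000⌋=62784; principal=158365-62784=95581; balance=3287150-95581=3191569
13. interest=⌊3191569·191/10000⌋=60958; principal=158365-60958=97407; balance=3191569-97407=3094162
14. interest=⌊3094162·191/10000⌋=59098; principal=158365-59098=99267; balance=3094162-99267=2994895
15. interest=⌊2994895·191/10000⌋=57202; principal=158365-57202=101163; balance=2994895-101163=2893732
16. interest=⌊2893732·191/10000⌋=55270; principal=158365-55270=103095; balance=2893732-103095=2790637
17. interest=⌊2790637·191/10000⌋=53301; principal=158365-53301=105064; balance=2790637-105064=2685573
18. interest=⌊2685573·191/10000⌋=51294; principal=158365-51294=107071; balance=2685573-107071=2578502
19. interest=⌊2578502·191/10000⌋=49249; principal=158365-49249=109116; balance=2578502-109116=2469386
20. interest=⌊2469386·191/10000⌋=47165; principal=158365-47165=111200; balance=2469386-111200=2358186
21. interest=⌊2358186·191/10000⌋=45041; principal=158365-45041=113324; balance=2358186-113324=2244862
22. interest=⌊2244862·191/10000⌋=42876; principal=158365-42876=115489; balance=2244862-115489=2129373
23. interest=⌊2129373·191/10000⌋=40671; principal=158365-40671=117694; balance=2129373-117694=2011679
24. interest=⌊2011679·191/10000⌋=38423; principal=158365-38423=119942; balance=2011679-119942=1891737
25. interest=⌊1891737·191/10000⌋=36132; principal=158365-36132=122233; balance=1891737-122233=1769504
26. interest=⌊1769504·191/10000⌋=33797; principal=158365-33797=124568; balance=1769504-124568=1644936
27. interest=⌊1644936·191/10000⌋=31418; principal=158365-31418=126947; balance=1644936-126947=1517989
28. interest=⌊1517989·191/10000⌋=28993; principal=158365-28993=129372; balance=1517989-129372=1388617
29. interest=⌊1388617·191/10000⌋=26522; principal=158365-26522=131843; balance=1388617-131843=1256774
30. interest=⌊1256774·191/10000⌋=24004; principal=158365-24004=134361; balance=1256774-134361=1122413
31. interest=⌊1122413·191/10000⌋=21438; principal=158365-21438=136927; balance=1122413-136927=985486
32. interest=⌊985486·191/10000⌋=18822; principal=158365-18822=139543; balance=985486-139543=845943
33. interest=⌊845943·191/10000⌋=16157; principal=158365-16157=142208; balance=845943-142208=703735
34. interest=⌊703735·191/10000⌋=13441; principal=158365-13441=144924; balance=703735-144924=558811
35. interest=⌊558811·191/10000⌋=10673; principal=158365-10673=147692; balance=558811-147692=411119
36. interest=⌊411119·191/10000⌋=7852; principal=158365-7852=150513; balance=411119-150513=260606
37. interest=⌊260606·191/10000⌋=4977; principal=158365-4977=153388; balance=260606-153388=107218
38. interest=⌊107218·191/10000⌋=2047; principal=min(158365-2047,107218)=107218; balance=107218-107218=0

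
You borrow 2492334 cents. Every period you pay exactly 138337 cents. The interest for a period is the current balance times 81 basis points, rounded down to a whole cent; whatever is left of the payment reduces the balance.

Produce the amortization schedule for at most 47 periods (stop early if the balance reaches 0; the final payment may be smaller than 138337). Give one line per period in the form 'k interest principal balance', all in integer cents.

1. interest=⌊2492334·81/10000⌋=20187; principal=138337-20187=118150; balance=2492334-118150=2374184
2. interest=⌊2374184·81/10000⌋=19230; principal=138337-19230=119107; balance=2374184-119107=2255077
3. interest=⌊2255077·81/10000⌋=18266; principal=138337-18266=120071; balance=2255077-120071=2135006
4. interest=⌊2135006·81/10000⌋=17293; principal=138337-17293=121044; balance=2135006-121044=2013962
5. interest=⌊2013962·81/10000⌋=16313; principal=138337-16313=122024; balance=2013962-122024=1891938
6. interest=⌊1891938·81/10000⌋=15324; principal=138337-15324=123013; balance=1891938-123013=1768925
7. interest=⌊1768925·81/10000⌋=14328; principal=138337-14328=124009; balance=1768925-124009=1644916
8. interest=⌊1644916·81/10000⌋=13323; principal=138337-13323=125014; balance=1644916-125014=1519902
9. interest=⌊1519902·81/10000⌋=12311; principal=138337-12311=126026; balance=1519902-126026=1393876
10. interest=⌊1393876·81/10000⌋=11290; principal=138337-11290=127047; balance=1393876-127047=1266829
11. interest=⌊1266829·81/10000⌋=10261; principal=138337-10261=128076; balance=1266829-128076=1138753
12. interest=⌊1138753·81/10000⌋=9223; principal=138337-9223=129114; balance=1138753-129114=1009639
13. interest=⌊1009639·81/10000⌋=8178; principal=138337-8178=130159; balance=1009639-130159=879480
14. interest=⌊879480·81/10000⌋=7123; principal=138337-7123=131214; balance=879480-131214=748266
15. interest=⌊748266·81/10000⌋=6060; principal=138337-6060=132277; balance=748266-132277=615989
16. interest=⌊615989·81/10000⌋=4989; principal=138337-4989=133348; balance=615989-133348=482641
17. interest=⌊482641·81/10000⌋=3909; principal=138337-3909=134428; balance=482641-134428=348213
18. interest=⌊348213·81/10000⌋=2820; principal=138337-2820=135517; balance=348213-135517=212696
19. interest=⌊212696·81/10000⌋=1722; principal=138337-1722=136615; balance=212696-136615=76081
20. interest=⌊76081·81/10000⌋=616; principal=min(138337-616,76081)=76081; balance=76081-76081=0

1 20187 118150 2374184
2 19230 119107 2255077
3 18266 120071 2135006
4 17293 121044 2013962
5 16313 122024 1891938
6 15324 123013 1768925
7 14328 124009 1644916
8 13323 125014 1519902
9 12311 126026 1393876
10 11290 127047 1266829
11 10261 128076 1138753
12 9223 129114 1009639
13 8178 130159 879480
14 7123 131214 748266
15 6060 132277 615989
16 4989 133348 482641
17 3909 134428 348213
18 2820 135517 212696
19 1722 136615 76081
20 616 76081 0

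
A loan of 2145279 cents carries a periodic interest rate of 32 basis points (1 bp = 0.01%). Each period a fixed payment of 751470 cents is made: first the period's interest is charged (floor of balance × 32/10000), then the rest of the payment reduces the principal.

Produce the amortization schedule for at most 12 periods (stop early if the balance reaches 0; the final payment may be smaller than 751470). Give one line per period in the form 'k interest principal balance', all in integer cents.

1. interest=⌊2145279·32/10000⌋=6864; principal=751470-6864=744606; balance=2145279-744606=1400673
2. interest=⌊1400673·32/10000⌋=4482; principal=751470-4482=746988; balance=1400673-746988=653685
3. interest=⌊653685·32/10000⌋=2091; principal=min(751470-2091,653685)=653685; balance=653685-653685=0

1 6864 744606 1400673
2 4482 746988 653685
3 2091 653685 0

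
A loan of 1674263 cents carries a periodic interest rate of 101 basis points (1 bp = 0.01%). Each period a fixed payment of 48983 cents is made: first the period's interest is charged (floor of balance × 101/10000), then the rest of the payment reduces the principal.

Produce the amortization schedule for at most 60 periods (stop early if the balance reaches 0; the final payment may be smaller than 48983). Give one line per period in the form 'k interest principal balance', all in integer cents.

1. interest=⌊1674263·101/10000⌋=16910; principal=48983-16910=32073; balance=1674263-32073=1642190
2. interest=⌊1642190·101/10000⌋=16586; principal=48983-16586=32397; balance=1642190-32397=1609793
3. interest=⌊1609793·101/10000⌋=16258; principal=48983-16258=32725; balance=1609793-32725=1577068
4. interest=⌊1577068·101/10000⌋=15928; principal=48983-15928=33055; balance=1577068-33055=1544013
5. interest=⌊1544013·101/10000⌋=15594; principal=48983-15594=33389; balance=1544013-33389=1510624
6. interest=⌊1510624·101/10000⌋=15257; principal=48983-15257=33726; balance=1510624-33726=1476898
7. interest=⌊1476898·101/10000⌋=14916; principal=48983-14916=34067; balance=1476898-34067=1442831
8. interest=⌊1442831·101/10000⌋=14572; principal=48983-14572=34411; balance=1442831-34411=1408420
9. interest=⌊1408420·101/10000⌋=14225; principal=48983-14225=34758; balance=1408420-34758=1373662
10. interest=⌊1373662·101/10000⌋=13873; principal=48983-13873=35110; balance=1373662-35110=1338552
11. interest=⌊1338552·101/10000⌋=13519; principal=48983-13519=35464; balance=1338552-35464=1303088
12. interest=⌊1303088·101/10000⌋=13161; principal=48983-13161=35822; balance=1303088-35822=1267266
13. interest=⌊1267266·101/10000⌋=12799; principal=48983-12799=36184; balance=1267266-36184=1231082
14. interest=⌊1231082·101/10000⌋=12433; principal=48983-12433=36550; balance=1231082-36550=1194532
15. interest=⌊1194532·101/10000⌋=12064; principal=48983-12064=36919; balance=1194532-36919=1157613
16. interest=⌊1157613·101/10000⌋=11691; principal=48983-11691=37292; balance=1157613-37292=1120321
17. interest=⌊1120321·101/10000⌋=11315; principal=48983-11315=37668; balance=1120321-37668=1082653
18. interest=⌊1082653·101/10000⌋=10934; principal=48983-10934=38049; balance=1082653-38049=1044604
19. interest=⌊1044604·101/10000⌋=10550; principal=48983-10550=38433; balance=1044604-38433=1006171
20. interest=⌊1006171·101/10000⌋=10162; principal=48983-10162=38821; balance=1006171-38821=967350
21. interest=⌊967350·101/10000⌋=9770; principal=48983-9770=39213; balance=967350-39213=928137
22. interest=⌊928137·101/10000⌋=9374; principal=48983-9374=39609; balance=928137-39609=888528
23. interest=⌊888528·101/10000⌋=8974; principal=48983-8974=40009; balance=888528-40009=848519
24. interest=⌊848519·101/10000⌋=8570; principal=48983-8570=40413; balance=848519-40413=808106
25. interest=⌊808106·101/10000⌋=8161; principal=48983-8161=40822; balance=808106-40822=767284
26. interest=⌊767284·101/10000⌋=7749; principal=48983-7749=41234; balance=767284-41234=726050
27. interest=⌊726050·101/10000⌋=7333; principal=48983-7333=41650; balance=726050-41650=684400
28. interest=⌊684400·101/10000⌋=6912; principal=48983-6912=42071; balance=684400-42071=642329
29. interest=⌊642329·101/10000⌋=6487; principal=48983-6487=42496; balance=642329-42496=599833
30. interest=⌊599833·101/10000⌋=6058; principal=48983-6058=42925; balance=599833-42925=556908
31. interest=⌊556908·101/10000⌋=5624; principal=48983-5624=43359; balance=556908-43359=513549
32. interest=⌊513549·101/10000⌋=5186; principal=48983-5186=43797; balance=513549-43797=469752
33. interest=⌊469752·101/10000⌋=4744; principal=48983-4744=44239; balance=469752-44239=425513
34. interest=⌊425513·101/10000⌋=4297; principal=48983-4297=44686; balance=425513-44686=380827
35. interest=⌊380827·101/10000⌋=3846; principal=48983-3846=45137; balance=380827-45137=335690
36. interest=⌊335690·101/10000⌋=3390; principal=48983-3390=45593; balance=335690-45593=290097
37. interest=⌊290097·101/10000⌋=2929; principal=48983-2929=46054; balance=290097-46054=244043
38. interest=⌊244043·101/10000⌋=2464; principal=48983-2464=46519; balance=244043-46519=197524
39. interest=⌊197524·101/10000⌋=1994; principal=48983-1994=46989; balance=197524-46989=150535
40. interest=⌊150535·101/10000⌋=1520; principal=48983-1520=47463; balance=150535-47463=103072
41. interest=⌊103072·101/10000⌋=1041; principal=48983-1041=47942; balance=103072-47942=55130
42. interest=⌊55130·101/10000⌋=556; principal=48983-556=48427; balance=55130-48427=6703
43. interest=⌊6703·101/10000⌋=67; principal=min(48983-67,6703)=6703; balance=6703-6703=0

1 16910 32073 1642190
2 16586 32397 1609793
3 16258 32725 1577068
4 15928 33055 1544013
5 15594 33389 1510624
6 15257 33726 1476898
7 14916 34067 1442831
8 14572 34411 1408420
9 14225 34758 1373662
10 13873 35110 1338552
11 13519 35464 1303088
12 13161 35822 1267266
13 12799 36184 1231082
14 12433 36550 1194532
15 12064 36919 1157613
16 11691 37292 1120321
17 11315 37668 1082653
18 10934 38049 1044604
19 10550 38433 1006171
20 10162 38821 967350
21 9770 39213 928137
22 9374 39609 888528
23 8974 40009 848519
24 8570 40413 808106
25 8161 40822 767284
26 7749 41234 726050
27 7333 41650 684400
28 6912 42071 642329
29 6487 42496 599833
30 6058 42925 556908
31 5624 43359 513549
32 5186 43797 469752
33 4744 44239 425513
34 4297 44686 380827
35 3846 45137 335690
36 3390 45593 290097
37 2929 46054 244043
38 2464 46519 197524
39 1994 46989 150535
40 1520 47463 103072
41 1041 47942 55130
42 556 48427 6703
43 67 6703 0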